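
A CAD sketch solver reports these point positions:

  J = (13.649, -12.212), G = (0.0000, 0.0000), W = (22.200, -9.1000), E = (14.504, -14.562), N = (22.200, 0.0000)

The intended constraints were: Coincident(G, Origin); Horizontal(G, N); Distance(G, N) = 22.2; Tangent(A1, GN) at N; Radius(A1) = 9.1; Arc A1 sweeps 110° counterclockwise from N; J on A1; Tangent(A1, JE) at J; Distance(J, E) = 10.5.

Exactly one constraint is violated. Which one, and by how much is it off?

Distance(J, E) = 10.5 — off by 8.00.

G = (0.00, 0.00) ✓; G.y = 0.00, N.y = 0.00 ✓; |GN| = 22.20 ✓; ∠(WN, NG) = 90.00° ✓; |WN| = 9.100 ✓; bearing(W→J) − bearing(W→N) = 110.0° ✓; |WJ| = 9.100 ✓; ∠(WJ, JE) = 90.01° ✓; |JE| = 2.501 ✗.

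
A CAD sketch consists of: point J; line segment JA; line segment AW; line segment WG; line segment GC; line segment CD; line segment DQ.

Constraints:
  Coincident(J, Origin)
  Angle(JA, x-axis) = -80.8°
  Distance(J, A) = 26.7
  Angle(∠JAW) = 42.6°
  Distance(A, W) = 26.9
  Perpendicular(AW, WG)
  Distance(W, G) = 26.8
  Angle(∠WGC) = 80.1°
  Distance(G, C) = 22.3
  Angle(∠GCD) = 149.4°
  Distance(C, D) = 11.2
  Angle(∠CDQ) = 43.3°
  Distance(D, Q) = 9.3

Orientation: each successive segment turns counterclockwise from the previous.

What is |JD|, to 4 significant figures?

23.36

J is at the origin; JA runs at -80.8° with length 26.7, so A = (4.269, -26.36). ∠JAW = 42.6° gives AW at 56.60° from the x-axis; with |AW| = 26.9, W = (19.08, -3.899). The perpendicularity gives WG at right angles to AW, so WG runs at 146.6°; with |WG| = 26.8, G = (-3.297, 10.85). ∠WGC = 80.1° gives GC at -113.5° from the x-axis; with |GC| = 22.3, C = (-12.19, -9.597). ∠GCD = 149.4° gives CD at -82.90° from the x-axis; with |CD| = 11.2, D = (-10.80, -20.71). Then |JD| = |D − J| = 23.36.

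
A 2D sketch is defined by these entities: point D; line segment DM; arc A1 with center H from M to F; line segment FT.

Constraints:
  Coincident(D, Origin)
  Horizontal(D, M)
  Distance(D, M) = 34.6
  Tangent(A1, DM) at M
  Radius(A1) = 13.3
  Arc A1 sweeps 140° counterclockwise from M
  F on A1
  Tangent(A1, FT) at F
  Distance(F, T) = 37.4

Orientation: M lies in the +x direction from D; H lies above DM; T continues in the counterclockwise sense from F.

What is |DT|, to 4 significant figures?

49.69

D is at the origin; D and M share the same y with |DM| = 34.6 and M on the +x side, so M = (34.60, 0.000). Tangency of A1 to DM means the radius HM is perpendicular to DM, so H = M + (0, 13.3) = (34.60, 13.30). On A1, M sits at bearing -90° from H; a 140° counterclockwise sweep puts F at bearing 50°, so F = H + 13.3·(cos 50°, sin 50°) = (43.15, 23.49). Tangency of A1 to FT means the radius HF is perpendicular to FT, so FT runs along (−sin 50°, cos 50°); with |FT| = 37.4, T = (14.50, 47.53). Then |DT| = |T − D| = 49.69.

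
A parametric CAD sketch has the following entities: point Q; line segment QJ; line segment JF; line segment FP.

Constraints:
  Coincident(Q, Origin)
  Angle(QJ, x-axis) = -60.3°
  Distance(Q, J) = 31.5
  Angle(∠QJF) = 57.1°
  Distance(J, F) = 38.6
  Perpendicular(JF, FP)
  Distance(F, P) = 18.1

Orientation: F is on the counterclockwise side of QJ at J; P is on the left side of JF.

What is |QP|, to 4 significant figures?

23.05

Q is at the origin; QJ runs at -60.3° with length 31.5, so J = 31.5·(cos -60.3°, sin -60.3°) = (15.61, -27.36). ∠QJF = 57.1°, so JF runs at -60.3° + (180° − 57.1°) = 62.60° from the x-axis; with |JF| = 38.6, F = J + 38.6·(cos 62.60°, sin 62.60°) = (33.37, 6.908). JF is perpendicular to FP; with |FP| = 18.1 on the left of JF, P = F + 18.1·(-0.8878, 0.4602) = (17.30, 15.24). Then |QP| = |P − Q| = 23.05.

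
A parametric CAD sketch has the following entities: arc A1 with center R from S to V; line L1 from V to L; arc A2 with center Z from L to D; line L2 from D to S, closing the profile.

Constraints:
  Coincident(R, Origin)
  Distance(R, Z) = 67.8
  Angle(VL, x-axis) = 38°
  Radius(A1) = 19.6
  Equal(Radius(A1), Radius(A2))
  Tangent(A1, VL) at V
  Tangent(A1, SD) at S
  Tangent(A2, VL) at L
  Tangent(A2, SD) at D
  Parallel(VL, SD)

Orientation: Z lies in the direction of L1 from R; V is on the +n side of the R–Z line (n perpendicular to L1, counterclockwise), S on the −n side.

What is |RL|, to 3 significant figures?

70.6

The slot axis is L1's direction at 38.0°, so u = (cos 38.0°, sin 38.0°) = (0.788, 0.616) and n = (−sin 38.0°, cos 38.0°) = (-0.616, 0.788). R is at the origin and Z lies 67.8 along u from R, so Z = 67.8·u = (53.4, 41.7). Tangency of A1 to both parallel lines with radius 19.6 puts V and S at R ± 19.6·n: V = (-12.1, 15.4), S = (12.1, -15.4). Equal radii place L and D the same way about Z: L = Z + 19.6·n = (41.4, 57.2), D = Z − 19.6·n = (65.5, 26.3). Then |RL| = |L − R| = 70.6.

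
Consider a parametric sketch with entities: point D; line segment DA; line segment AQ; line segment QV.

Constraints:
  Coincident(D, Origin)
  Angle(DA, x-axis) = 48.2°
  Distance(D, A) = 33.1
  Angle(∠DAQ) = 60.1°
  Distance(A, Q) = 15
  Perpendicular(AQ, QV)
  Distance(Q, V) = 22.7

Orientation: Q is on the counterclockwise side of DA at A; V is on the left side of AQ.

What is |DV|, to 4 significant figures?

6.179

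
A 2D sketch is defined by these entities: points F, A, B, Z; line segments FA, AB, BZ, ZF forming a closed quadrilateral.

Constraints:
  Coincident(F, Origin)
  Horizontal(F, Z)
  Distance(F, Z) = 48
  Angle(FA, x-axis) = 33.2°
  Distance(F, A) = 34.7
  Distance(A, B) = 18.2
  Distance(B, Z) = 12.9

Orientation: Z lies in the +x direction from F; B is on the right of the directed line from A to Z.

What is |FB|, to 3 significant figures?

35.3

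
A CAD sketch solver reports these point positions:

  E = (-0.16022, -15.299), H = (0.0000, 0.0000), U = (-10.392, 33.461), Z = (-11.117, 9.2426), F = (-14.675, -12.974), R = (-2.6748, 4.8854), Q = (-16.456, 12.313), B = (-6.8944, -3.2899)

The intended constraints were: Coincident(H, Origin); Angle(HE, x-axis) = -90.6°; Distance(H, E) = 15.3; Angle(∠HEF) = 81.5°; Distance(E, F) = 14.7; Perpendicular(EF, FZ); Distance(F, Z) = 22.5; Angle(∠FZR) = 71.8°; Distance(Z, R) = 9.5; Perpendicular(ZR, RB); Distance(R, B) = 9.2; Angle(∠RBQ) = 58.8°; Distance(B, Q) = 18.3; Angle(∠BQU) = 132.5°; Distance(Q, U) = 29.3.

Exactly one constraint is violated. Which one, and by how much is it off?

Distance(Q, U) = 29.3 — off by 7.30.

H = (0.00, 0.00) ✓; HE at -90.60° ✓; |HE| = 15.30 ✓; ∠HEF = 81.50° ✓; |EF| = 14.70 ✓; ∠(EF, FZ) = 90.00° ✓; |FZ| = 22.50 ✓; ∠FZR = 71.80° ✓; |ZR| = 9.500 ✓; ∠(ZR, RB) = 90.00° ✓; |RB| = 9.200 ✓; ∠RBQ = 58.80° ✓; |BQ| = 18.30 ✓; ∠BQU = 132.5° ✓; |QU| = 22.00 ✗.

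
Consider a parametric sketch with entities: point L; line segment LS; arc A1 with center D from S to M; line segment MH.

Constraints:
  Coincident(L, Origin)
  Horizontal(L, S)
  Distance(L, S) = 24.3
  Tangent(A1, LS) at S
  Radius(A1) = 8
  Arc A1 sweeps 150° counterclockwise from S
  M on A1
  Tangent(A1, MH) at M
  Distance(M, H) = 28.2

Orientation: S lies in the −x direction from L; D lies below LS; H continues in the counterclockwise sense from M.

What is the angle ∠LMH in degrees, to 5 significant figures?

57.812°

On A1, S sits at bearing 90° from D; a 150° counterclockwise sweep puts M at bearing 240°, so M = D + 8.0·(cos 240°, sin 240°) = (-28.300, -14.928). The tangent condition forces DM to be normal to MH, so MH runs along (−sin 240°, cos 240°); with |MH| = 28.2, H = (-3.8781, -29.028). Then cos ∠LMH = ML·MH / (|ML||MH|), giving 57.812°.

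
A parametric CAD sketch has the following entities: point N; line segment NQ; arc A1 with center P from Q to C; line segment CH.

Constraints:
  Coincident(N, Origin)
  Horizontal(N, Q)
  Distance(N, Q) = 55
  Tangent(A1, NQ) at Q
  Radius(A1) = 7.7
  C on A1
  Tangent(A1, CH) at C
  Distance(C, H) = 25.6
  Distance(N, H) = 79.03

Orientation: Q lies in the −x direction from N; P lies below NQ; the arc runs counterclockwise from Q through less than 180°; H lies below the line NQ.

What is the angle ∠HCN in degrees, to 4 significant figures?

124.3°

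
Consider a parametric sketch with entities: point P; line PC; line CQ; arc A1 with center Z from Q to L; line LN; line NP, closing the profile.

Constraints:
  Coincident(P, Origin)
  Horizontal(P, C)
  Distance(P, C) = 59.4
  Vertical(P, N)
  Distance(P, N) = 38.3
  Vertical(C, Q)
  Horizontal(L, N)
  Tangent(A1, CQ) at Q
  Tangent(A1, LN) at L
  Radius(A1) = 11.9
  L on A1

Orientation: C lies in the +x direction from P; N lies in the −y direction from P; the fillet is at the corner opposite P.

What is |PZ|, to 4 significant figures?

54.34

P is at the origin; PC is horizontal with |PC| = 59.4 and C on the +x side, so C = (59.40, 0.000). P and N share the same x with |PN| = 38.3 and N on the −y side, so N = (0.000, -38.30). The virtual corner opposite P is at (59.40, -38.30). A1 meets CQ tangentially, so ZQ is at right angles to CQ and the tangent condition forces ZL to be normal to LN, with radius 11.9, so the center Z sits 11.9 in from both sides at Z = (47.50, -26.40). Then |PZ| = |Z − P| = 54.34.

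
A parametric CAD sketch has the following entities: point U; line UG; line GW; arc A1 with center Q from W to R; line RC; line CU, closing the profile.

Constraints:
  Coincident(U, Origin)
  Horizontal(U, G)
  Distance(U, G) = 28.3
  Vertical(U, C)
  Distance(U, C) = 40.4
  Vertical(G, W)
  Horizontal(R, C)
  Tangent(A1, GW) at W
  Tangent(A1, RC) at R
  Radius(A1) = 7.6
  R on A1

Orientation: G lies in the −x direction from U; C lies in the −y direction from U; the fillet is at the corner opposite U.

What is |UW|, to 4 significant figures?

43.32

U is at the origin; U and G share the same y with |UG| = 28.3 and G on the −x side, so G = (-28.30, 0.000). UC is vertical with |UC| = 40.4 and C on the −y side, so C = (0.000, -40.40). The virtual corner opposite U is at (-28.30, -40.40). The tangent condition forces QW to be normal to GW and the tangent condition forces QR to be normal to RC, with radius 7.6, so the center Q sits 7.6 in from both sides at Q = (-20.70, -32.80). That places the tangent points at W = (-28.30, -32.80) on GW and R = (-20.70, -40.40) on RC. Then |UW| = |W − U| = 43.32.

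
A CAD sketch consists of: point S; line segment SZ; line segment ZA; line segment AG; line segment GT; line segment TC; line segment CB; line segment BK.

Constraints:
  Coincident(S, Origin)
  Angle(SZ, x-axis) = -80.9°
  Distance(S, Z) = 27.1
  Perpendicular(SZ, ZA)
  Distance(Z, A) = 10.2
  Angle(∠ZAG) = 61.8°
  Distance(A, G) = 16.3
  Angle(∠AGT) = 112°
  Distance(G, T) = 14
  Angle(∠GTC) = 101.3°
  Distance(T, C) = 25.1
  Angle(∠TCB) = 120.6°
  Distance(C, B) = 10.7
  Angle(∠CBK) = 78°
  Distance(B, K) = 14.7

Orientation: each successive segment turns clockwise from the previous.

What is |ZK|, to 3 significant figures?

5.02

S is at the origin; SZ runs at -80.9° with length 27.1, so Z = (4.29, -26.8). The perpendicularity gives ZA at right angles to SZ, so ZA runs at -171°; with |ZA| = 10.2, A = (-5.79, -28.4). ∠ZAG = 61.8° gives AG at 70.9° from the x-axis; with |AG| = 16.3, G = (-0.452, -13.0). ∠AGT = 112.0° gives GT at 2.90° from the x-axis; with |GT| = 14.0, T = (13.5, -12.3). ∠GTC = 101.3° gives TC at -75.8° from the x-axis; with |TC| = 25.1, C = (19.7, -36.6). ∠TCB = 120.6° gives CB at -135° from the x-axis; with |CB| = 10.7, B = (12.1, -44.1). ∠CBK = 78.0° gives BK at 123° from the x-axis; with |BK| = 14.7, K = (4.13, -31.8). Then |ZK| = |K − Z| = 5.02.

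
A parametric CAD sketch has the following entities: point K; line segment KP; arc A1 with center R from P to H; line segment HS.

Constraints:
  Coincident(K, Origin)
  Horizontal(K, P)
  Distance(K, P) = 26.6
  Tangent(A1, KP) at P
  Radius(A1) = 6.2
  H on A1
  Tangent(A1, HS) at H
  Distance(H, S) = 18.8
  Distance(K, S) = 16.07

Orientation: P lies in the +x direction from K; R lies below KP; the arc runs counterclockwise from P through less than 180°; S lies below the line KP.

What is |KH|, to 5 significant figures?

22.607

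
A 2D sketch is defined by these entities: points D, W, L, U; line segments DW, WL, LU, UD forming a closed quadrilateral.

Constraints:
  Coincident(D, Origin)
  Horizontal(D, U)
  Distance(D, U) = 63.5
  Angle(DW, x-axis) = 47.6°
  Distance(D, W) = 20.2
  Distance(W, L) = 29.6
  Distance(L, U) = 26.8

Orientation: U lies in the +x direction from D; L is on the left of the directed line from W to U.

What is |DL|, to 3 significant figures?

46.5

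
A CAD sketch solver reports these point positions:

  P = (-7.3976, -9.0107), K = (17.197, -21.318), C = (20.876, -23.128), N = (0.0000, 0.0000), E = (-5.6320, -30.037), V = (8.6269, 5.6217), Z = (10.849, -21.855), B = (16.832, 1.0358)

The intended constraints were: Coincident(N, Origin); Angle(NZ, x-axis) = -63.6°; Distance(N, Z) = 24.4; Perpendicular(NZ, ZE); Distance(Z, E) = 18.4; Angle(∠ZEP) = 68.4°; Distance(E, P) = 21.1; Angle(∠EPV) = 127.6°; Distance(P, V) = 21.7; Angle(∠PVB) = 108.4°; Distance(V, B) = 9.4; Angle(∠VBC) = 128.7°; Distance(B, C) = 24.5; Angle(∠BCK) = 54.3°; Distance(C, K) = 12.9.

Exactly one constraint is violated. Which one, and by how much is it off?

Distance(C, K) = 12.9 — off by 8.80.

N = (0.00, 0.00) ✓; NZ at -63.60° ✓; |NZ| = 24.40 ✓; ∠(NZ, ZE) = 90.00° ✓; |ZE| = 18.40 ✓; ∠ZEP = 68.40° ✓; |EP| = 21.10 ✓; ∠EPV = 127.6° ✓; |PV| = 21.70 ✓; ∠PVB = 108.4° ✓; |VB| = 9.400 ✓; ∠VBC = 128.7° ✓; |BC| = 24.50 ✓; ∠BCK = 54.30° ✓; |CK| = 4.100 ✗.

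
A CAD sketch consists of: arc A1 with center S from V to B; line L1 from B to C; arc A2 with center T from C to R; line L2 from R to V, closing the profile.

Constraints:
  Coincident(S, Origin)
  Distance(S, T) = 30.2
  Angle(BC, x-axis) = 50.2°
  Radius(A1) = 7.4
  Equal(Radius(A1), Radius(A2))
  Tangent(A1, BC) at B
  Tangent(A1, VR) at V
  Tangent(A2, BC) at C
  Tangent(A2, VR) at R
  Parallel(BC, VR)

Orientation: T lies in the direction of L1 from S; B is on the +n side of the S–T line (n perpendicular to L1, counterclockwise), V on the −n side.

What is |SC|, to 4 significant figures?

31.09

Tangency of A1 to both parallel lines with radius 7.4 puts B and V at S ± 7.4·n: B = (-5.685, 4.737), V = (5.685, -4.737). Equal radii place C and R the same way about T: C = T + 7.4·n = (13.65, 27.94), R = T − 7.4·n = (25.02, 18.47). Then |SC| = |C − S| = 31.09.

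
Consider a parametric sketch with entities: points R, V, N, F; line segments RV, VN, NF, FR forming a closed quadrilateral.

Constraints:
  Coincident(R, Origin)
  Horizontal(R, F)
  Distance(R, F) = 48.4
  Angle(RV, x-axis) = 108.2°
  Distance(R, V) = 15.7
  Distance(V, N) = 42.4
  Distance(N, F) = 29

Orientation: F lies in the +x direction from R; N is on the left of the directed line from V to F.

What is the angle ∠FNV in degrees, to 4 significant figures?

99.95°

R is at the origin; RF is horizontal with |RF| = 48.4 and F in +x, so F = (48.4, 0). RV runs at 108.2° with |RV| = 15.7, so V = (-4.904, 14.91). N is determined by |VN| = 42.4 and |NF| = 29.0 together: it lies at the intersection of circle(V, 42.4) and circle(F, 29.0). With |VF| = 55.35, the foot of the radical line on VF is 36.32 from V and the perpendicular offset is √(42.4² − 36.32²) = 21.88. Taking the left-of-VF solution: N = (35.97, 26.20).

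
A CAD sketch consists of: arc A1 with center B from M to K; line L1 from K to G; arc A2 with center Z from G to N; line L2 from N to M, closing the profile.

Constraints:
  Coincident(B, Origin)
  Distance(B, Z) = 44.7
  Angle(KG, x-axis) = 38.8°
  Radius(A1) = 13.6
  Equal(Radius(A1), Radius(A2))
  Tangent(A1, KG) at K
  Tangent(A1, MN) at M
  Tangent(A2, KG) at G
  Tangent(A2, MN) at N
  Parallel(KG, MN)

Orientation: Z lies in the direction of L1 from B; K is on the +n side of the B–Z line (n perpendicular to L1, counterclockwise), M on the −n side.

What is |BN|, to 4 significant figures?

46.72

The slot axis is L1's direction at 38.8°, so u = (cos 38.8°, sin 38.8°) = (0.7793, 0.6266) and n = (−sin 38.8°, cos 38.8°) = (-0.6266, 0.7793). B is at the origin and Z lies 44.7 along u from B, so Z = 44.7·u = (34.84, 28.01). Tangency of A1 to both parallel lines with radius 13.6 puts K and M at B ± 13.6·n: K = (-8.522, 10.60), M = (8.522, -10.60). Equal radii place G and N the same way about Z: G = Z + 13.6·n = (26.31, 38.61), N = Z − 13.6·n = (43.36, 17.41). Then |BN| = |N − B| = 46.72.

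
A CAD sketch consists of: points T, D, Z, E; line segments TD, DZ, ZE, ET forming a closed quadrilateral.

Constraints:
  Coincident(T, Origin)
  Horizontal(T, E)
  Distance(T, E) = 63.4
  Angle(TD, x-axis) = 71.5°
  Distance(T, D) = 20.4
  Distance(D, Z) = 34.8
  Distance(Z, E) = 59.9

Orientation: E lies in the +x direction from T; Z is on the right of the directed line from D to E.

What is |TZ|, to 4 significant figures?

16.40

Checks: |DZ| = 34.80 ✓; |ZE| = 59.90 ✓.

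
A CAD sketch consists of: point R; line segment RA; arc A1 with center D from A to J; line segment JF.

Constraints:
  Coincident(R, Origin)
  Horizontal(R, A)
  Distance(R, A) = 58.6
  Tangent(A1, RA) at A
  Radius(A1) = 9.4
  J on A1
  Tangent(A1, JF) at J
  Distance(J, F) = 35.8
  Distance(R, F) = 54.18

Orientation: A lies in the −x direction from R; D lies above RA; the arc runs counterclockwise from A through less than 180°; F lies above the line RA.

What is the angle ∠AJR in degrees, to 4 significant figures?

138.5°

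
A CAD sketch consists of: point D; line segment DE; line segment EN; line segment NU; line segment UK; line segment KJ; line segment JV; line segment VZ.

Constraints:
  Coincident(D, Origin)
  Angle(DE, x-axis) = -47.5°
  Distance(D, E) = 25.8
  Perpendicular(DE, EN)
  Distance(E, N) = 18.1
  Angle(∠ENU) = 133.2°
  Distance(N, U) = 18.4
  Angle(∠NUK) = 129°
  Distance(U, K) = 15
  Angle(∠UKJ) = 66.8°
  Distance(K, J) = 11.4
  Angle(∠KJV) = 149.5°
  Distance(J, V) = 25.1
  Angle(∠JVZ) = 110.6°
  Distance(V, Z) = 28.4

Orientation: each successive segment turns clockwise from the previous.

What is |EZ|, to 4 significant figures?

33.12

D is at the origin; DE runs at -47.5° with length 25.8, so E = (17.43, -19.02). The perpendicularity gives EN at right angles to DE, so EN runs at -137.5°; with |EN| = 18.1, N = (4.086, -31.25). ∠ENU = 133.2° gives NU at 175.7° from the x-axis; with |NU| = 18.4, U = (-14.26, -29.87). ∠NUK = 129.0° gives UK at 124.7° from the x-axis; with |UK| = 15.0, K = (-22.80, -17.54). ∠UKJ = 66.8° gives KJ at 11.50° from the x-axis; with |KJ| = 11.4, J = (-11.63, -15.27). ∠KJV = 149.5° gives JV at -19.00° from the x-axis; with |JV| = 25.1, V = (12.10, -23.44). ∠JVZ = 110.6° gives VZ at -88.40° from the x-axis; with |VZ| = 28.4, Z = (12.89, -51.83). Then |EZ| = |Z − E| = 33.12.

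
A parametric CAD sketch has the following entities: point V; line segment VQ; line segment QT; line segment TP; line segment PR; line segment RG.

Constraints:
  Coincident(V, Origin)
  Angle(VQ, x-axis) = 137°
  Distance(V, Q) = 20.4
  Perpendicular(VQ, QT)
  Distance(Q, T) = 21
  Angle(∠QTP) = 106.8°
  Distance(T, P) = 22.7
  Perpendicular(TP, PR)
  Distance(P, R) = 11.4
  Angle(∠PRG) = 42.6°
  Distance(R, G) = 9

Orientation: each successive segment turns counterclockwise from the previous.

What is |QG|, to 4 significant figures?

27.37

V is at the origin; VQ runs at 137.0° with length 20.4, so Q = (-14.92, 13.91). The perpendicularity gives QT at right angles to VQ, so QT runs at -133.0°; with |QT| = 21.0, T = (-29.24, -1.446). ∠QTP = 106.8° gives TP at -59.80° from the x-axis; with |TP| = 22.7, P = (-17.82, -21.06). TP ⟂ PR, so PR runs at 30.20°; with |PR| = 11.4, R = (-7.970, -15.33). ∠PRG = 42.6° gives RG at 167.6° from the x-axis; with |RG| = 9.0, G = (-16.76, -13.40). Then |QG| = |G − Q| = 27.37.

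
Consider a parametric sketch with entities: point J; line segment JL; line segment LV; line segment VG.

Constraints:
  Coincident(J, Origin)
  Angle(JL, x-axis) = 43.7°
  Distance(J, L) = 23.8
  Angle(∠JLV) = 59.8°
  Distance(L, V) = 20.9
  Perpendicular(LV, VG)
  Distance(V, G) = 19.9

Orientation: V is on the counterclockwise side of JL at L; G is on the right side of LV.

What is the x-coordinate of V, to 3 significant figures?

-2.87

J is at the origin; JL runs at 43.7° with length 23.8, so L = 23.8·(cos 43.7°, sin 43.7°) = (17.2, 16.4). ∠JLV = 59.8°, so LV runs at 43.7° + (180° − 59.8°) = 164° from the x-axis; with |LV| = 20.9, V = L + 20.9·(cos 164°, sin 164°) = (-2.87, 22.2). So V.x = -2.87.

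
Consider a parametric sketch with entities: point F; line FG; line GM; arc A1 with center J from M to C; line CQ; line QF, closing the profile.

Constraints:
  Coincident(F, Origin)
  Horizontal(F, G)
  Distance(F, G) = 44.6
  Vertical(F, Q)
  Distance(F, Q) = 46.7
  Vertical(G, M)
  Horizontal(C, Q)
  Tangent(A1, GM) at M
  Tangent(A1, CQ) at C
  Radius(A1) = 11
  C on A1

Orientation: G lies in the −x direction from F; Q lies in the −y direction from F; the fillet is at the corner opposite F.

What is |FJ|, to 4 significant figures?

49.02

F is at the origin; FG is horizontal with |FG| = 44.6 and G on the −x side, so G = (-44.60, 0.000). F and Q share the same x with |FQ| = 46.7 and Q on the −y side, so Q = (0.000, -46.70). The virtual corner opposite F is at (-44.60, -46.70). Since A1 is tangent to GM there, JM ⟂ GM and the tangent condition forces JC to be normal to CQ, with radius 11.0, so the center J sits 11.0 in from both sides at J = (-33.60, -35.70). Then |FJ| = |J − F| = 49.02.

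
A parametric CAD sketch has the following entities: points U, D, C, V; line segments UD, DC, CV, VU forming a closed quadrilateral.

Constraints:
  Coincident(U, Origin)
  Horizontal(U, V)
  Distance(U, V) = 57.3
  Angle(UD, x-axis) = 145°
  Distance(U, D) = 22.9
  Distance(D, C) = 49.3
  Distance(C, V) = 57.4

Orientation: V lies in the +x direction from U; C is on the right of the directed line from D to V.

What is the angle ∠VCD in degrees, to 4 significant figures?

92.35°

U is at the origin; U and V share the same y with |UV| = 57.3 and V in +x, so V = (57.3, 0). UD runs at 145.0° with |UD| = 22.9, so D = (-18.76, 13.13). C is determined by |DC| = 49.3 and |CV| = 57.4 together: it lies at the intersection of circle(D, 49.3) and circle(V, 57.4). With |DV| = 77.18, the foot of the radical line on DV is 32.99 from D and the perpendicular offset is √(49.3² − 32.99²) = 36.63. Taking the right-of-DV solution: C = (7.520, -28.58).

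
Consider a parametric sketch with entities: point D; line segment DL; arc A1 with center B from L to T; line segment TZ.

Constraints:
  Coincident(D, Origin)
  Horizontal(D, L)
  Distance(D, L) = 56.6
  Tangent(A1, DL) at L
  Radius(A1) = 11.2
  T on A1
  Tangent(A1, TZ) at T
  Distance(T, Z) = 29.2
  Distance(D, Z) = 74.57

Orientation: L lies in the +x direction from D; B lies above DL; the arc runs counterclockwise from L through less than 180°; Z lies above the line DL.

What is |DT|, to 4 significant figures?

68.90

Checks: ∠(BL, LD) = 90.00° ✓; |BT| = 11.20 ✓; ∠(BT, TZ) = 90.00° ✓; |TZ| = 29.20 ✓; |DZ| = 74.57 ✓.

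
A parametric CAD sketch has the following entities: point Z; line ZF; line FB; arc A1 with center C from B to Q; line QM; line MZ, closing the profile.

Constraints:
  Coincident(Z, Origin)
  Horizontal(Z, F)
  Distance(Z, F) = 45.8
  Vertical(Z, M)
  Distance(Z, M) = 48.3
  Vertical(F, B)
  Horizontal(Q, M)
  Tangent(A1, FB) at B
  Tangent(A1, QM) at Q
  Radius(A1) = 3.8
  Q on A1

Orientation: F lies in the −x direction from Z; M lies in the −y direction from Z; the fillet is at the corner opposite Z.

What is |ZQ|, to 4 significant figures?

64.01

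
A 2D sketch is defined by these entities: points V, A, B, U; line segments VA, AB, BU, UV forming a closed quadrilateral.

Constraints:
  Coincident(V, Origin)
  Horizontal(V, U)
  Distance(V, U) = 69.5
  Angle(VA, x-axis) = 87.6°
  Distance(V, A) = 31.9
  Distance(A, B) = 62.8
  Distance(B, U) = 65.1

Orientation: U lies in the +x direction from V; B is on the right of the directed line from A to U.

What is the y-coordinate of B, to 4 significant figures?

-30.06

Checks: |AB| = 62.80 ✓; |BU| = 65.10 ✓.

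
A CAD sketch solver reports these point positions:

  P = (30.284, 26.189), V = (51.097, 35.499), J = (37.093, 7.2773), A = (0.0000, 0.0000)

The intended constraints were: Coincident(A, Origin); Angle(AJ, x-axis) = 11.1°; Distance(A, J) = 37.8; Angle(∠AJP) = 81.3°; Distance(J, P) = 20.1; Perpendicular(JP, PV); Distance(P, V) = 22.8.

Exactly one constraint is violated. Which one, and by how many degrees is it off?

Perpendicular(JP, PV) — off by 4.30°.

A = (0.00, 0.00) ✓; AJ at 11.10° ✓; |AJ| = 37.80 ✓; ∠AJP = 81.30° ✓; |JP| = 20.10 ✓; ∠(JP, PV) = 85.70° ✗; |PV| = 22.80 ✓.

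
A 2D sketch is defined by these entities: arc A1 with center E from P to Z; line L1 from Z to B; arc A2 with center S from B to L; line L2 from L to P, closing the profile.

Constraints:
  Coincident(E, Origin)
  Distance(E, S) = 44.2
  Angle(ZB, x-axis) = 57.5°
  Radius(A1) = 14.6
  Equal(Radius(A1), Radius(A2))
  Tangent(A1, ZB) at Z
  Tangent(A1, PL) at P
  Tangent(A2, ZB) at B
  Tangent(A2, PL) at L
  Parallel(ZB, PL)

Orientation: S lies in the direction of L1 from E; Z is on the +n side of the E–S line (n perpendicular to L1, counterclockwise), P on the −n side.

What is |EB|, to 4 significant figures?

46.55

The slot axis is L1's direction at 57.5°, so u = (cos 57.5°, sin 57.5°) = (0.5373, 0.8434) and n = (−sin 57.5°, cos 57.5°) = (-0.8434, 0.5373). E is at the origin and S lies 44.2 along u from E, so S = 44.2·u = (23.75, 37.28). Tangency of A1 to both parallel lines with radius 14.6 puts Z and P at E ± 14.6·n: Z = (-12.31, 7.845), P = (12.31, -7.845). Equal radii place B and L the same way about S: B = S + 14.6·n = (11.44, 45.12), L = S − 14.6·n = (36.06, 29.43). Then |EB| = |B − E| = 46.55.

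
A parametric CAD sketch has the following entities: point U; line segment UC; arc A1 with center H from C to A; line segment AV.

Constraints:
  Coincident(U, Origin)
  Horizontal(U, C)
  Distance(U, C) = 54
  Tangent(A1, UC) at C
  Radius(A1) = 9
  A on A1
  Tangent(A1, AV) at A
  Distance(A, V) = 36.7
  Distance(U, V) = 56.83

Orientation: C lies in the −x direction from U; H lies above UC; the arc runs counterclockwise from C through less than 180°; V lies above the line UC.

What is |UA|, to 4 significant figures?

45.76

Checks: ∠(HC, CU) = 90.00° ✓; |HC| = 9.000 ✓; |HA| = 9.000 ✓; ∠(HA, AV) = 90.00° ✓; |AV| = 36.70 ✓; |UV| = 56.83 ✓.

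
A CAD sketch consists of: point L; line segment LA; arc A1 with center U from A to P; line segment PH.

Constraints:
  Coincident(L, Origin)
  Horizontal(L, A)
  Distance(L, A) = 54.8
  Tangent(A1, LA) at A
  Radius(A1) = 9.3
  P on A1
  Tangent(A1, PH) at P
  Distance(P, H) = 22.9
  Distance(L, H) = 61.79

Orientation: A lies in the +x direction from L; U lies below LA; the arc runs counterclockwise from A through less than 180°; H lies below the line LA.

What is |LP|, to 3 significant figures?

47.3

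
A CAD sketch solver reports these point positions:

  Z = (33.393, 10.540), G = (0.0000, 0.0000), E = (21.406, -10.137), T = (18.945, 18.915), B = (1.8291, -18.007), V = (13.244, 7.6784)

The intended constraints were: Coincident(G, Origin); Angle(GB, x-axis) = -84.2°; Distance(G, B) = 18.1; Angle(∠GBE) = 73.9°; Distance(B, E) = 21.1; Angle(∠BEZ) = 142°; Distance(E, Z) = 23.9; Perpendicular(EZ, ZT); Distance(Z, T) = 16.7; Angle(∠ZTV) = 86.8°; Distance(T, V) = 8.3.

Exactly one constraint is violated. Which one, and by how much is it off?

Distance(T, V) = 8.3 — off by 4.30.

G = (0.00, 0.00) ✓; GB at -84.20° ✓; |GB| = 18.10 ✓; ∠GBE = 73.90° ✓; |BE| = 21.10 ✓; ∠BEZ = 142.0° ✓; |EZ| = 23.90 ✓; ∠(EZ, ZT) = 90.00° ✓; |ZT| = 16.70 ✓; ∠ZTV = 86.80° ✓; |TV| = 12.60 ✗.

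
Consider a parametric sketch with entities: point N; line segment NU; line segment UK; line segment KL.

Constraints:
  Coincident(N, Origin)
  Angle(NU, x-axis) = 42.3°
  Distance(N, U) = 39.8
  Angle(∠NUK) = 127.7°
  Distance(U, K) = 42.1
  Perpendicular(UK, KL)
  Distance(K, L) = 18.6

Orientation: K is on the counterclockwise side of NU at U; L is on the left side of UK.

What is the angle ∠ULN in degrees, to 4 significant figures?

34.82°

N is at the origin; NU runs at 42.3° with length 39.8, so U = 39.8·(cos 42.3°, sin 42.3°) = (29.44, 26.79). ∠NUK = 127.7°, so UK runs at 42.3° + (180° − 127.7°) = 94.60° from the x-axis; with |UK| = 42.1, K = U + 42.1·(cos 94.60°, sin 94.60°) = (26.06, 68.75). UK ⟂ KL; with |KL| = 18.6 on the left of UK, L = K + 18.6·(-0.9968, -0.08020) = (7.521, 67.26). Then cos ∠ULN = LU·LN / (|LU||LN|), giving 34.82°.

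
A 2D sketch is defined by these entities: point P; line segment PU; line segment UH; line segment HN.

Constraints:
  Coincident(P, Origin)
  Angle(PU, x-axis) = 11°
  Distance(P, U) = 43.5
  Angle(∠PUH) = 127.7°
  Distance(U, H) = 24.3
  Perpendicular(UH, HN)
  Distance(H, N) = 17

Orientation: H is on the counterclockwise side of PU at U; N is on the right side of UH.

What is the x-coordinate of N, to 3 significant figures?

68.8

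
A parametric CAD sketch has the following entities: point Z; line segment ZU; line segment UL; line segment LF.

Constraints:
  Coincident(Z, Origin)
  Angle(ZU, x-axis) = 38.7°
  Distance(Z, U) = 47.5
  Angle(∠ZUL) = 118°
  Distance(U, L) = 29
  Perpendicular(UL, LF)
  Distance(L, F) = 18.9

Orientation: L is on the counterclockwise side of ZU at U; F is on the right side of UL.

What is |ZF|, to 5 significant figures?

79.581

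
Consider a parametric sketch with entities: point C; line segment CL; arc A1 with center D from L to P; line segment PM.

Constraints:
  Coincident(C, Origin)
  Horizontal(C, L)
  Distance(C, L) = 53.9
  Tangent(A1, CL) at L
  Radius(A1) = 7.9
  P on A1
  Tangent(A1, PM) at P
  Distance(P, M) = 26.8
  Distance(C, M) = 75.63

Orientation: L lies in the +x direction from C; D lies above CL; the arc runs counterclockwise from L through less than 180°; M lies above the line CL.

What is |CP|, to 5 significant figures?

61.779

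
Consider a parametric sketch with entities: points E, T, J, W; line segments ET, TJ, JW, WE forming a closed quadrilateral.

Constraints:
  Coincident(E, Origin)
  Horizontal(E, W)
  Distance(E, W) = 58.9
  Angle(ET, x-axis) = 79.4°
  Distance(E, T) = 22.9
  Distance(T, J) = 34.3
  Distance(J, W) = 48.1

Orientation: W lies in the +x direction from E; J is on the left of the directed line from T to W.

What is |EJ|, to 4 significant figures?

52.59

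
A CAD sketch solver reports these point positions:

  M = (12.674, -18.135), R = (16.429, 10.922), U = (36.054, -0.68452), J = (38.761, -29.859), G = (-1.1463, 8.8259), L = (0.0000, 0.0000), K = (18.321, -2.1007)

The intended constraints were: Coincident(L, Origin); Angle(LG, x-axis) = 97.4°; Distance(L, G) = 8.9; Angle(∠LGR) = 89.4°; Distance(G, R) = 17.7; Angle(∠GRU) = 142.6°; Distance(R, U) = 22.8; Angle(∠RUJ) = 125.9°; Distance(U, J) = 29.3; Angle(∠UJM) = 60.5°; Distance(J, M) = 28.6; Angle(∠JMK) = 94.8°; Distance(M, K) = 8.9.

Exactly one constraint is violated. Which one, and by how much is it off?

Distance(M, K) = 8.9 — off by 8.10.

L = (0.00, 0.00) ✓; LG at 97.40° ✓; |LG| = 8.900 ✓; ∠LGR = 89.40° ✓; |GR| = 17.70 ✓; ∠GRU = 142.6° ✓; |RU| = 22.80 ✓; ∠RUJ = 125.9° ✓; |UJ| = 29.30 ✓; ∠UJM = 60.50° ✓; |JM| = 28.60 ✓; ∠JMK = 94.80° ✓; |MK| = 17.00 ✗.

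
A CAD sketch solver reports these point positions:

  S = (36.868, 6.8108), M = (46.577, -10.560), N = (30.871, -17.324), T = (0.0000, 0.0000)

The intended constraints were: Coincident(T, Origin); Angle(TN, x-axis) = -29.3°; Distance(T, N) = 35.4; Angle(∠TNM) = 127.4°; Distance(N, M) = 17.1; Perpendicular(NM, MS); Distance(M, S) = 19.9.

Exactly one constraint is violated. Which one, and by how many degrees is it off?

Perpendicular(NM, MS) — off by 5.90°.

T = (0.00, 0.00) ✓; TN at -29.30° ✓; |TN| = 35.40 ✓; ∠TNM = 127.4° ✓; |NM| = 17.10 ✓; ∠(NM, MS) = 95.90° ✗; |MS| = 19.90 ✓.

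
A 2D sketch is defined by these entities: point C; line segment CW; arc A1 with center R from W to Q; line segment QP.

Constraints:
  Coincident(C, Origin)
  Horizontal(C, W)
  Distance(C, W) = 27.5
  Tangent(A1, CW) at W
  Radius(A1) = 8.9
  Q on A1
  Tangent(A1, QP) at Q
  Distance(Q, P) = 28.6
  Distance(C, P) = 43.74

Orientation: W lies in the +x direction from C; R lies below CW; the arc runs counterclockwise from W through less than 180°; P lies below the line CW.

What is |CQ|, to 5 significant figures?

21.024

Checks: |RQ| = 8.900 ✓; ∠(RQ, QP) = 90.00° ✓; |QP| = 28.60 ✓; |CP| = 43.74 ✓.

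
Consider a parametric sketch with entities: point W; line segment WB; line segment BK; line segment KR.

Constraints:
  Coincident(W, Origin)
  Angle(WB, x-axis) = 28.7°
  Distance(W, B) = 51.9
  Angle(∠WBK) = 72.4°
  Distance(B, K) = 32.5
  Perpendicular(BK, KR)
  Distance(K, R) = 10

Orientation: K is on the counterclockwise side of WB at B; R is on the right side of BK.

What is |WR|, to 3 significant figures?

61.8

W is at the origin; WB runs at 28.7° with length 51.9, so B = 51.9·(cos 28.7°, sin 28.7°) = (45.5, 24.9). ∠WBK = 72.4°, so BK runs at 28.7° + (180° − 72.4°) = 136° from the x-axis; with |BK| = 32.5, K = B + 32.5·(cos 136°, sin 136°) = (22.0, 47.4). BK is perpendicular to KR; with |KR| = 10.0 on the right of BK, R = K + 10.0·(0.691, 0.723) = (28.9, 54.6). Then |WR| = |R − W| = 61.8.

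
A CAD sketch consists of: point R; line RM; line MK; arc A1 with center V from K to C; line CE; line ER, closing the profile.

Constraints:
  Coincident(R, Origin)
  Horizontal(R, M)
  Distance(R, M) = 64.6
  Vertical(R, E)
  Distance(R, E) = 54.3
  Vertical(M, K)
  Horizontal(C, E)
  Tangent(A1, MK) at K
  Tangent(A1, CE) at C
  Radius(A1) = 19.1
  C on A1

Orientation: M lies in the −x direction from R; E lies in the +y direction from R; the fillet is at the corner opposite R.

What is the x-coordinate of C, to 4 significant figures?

-45.50

R is at the origin; R and M share the same y with |RM| = 64.6 and M on the −x side, so M = (-64.60, 0.000). R and E share the same x with |RE| = 54.3 and E on the +y side, so E = (0.000, 54.30). The virtual corner opposite R is at (-64.60, 54.30). The tangent condition forces VK to be normal to MK and A1 meets CE tangentially, so VC is at right angles to CE, with radius 19.1, so the center V sits 19.1 in from both sides at V = (-45.50, 35.20). That places the tangent points at K = (-64.60, 35.20) on MK and C = (-45.50, 54.30) on CE. So C.x = -45.50.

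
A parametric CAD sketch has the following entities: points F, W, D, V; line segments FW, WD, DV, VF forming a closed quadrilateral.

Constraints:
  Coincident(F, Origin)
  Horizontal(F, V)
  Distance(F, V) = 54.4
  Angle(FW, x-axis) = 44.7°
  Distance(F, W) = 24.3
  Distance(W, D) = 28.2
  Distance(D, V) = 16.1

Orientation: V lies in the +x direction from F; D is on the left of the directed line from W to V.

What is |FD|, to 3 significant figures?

47.1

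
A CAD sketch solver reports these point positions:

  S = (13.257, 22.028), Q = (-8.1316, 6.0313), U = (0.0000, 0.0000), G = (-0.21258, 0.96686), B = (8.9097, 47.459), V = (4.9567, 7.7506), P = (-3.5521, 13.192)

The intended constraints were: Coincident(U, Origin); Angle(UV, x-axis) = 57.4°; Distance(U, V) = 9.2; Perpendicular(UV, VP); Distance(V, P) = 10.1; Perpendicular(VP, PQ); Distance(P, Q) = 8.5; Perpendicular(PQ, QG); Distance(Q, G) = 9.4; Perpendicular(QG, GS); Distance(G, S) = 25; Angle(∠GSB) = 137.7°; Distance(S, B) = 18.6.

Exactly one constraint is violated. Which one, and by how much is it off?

Distance(S, B) = 18.6 — off by 7.20.

U = (0.00, 0.00) ✓; UV at 57.40° ✓; |UV| = 9.200 ✓; ∠(UV, VP) = 90.00° ✓; |VP| = 10.10 ✓; ∠(VP, PQ) = 90.00° ✓; |PQ| = 8.500 ✓; ∠(PQ, QG) = 90.00° ✓; |QG| = 9.400 ✓; ∠(QG, GS) = 90.00° ✓; |GS| = 25.00 ✓; ∠GSB = 137.7° ✓; |SB| = 25.80 ✗.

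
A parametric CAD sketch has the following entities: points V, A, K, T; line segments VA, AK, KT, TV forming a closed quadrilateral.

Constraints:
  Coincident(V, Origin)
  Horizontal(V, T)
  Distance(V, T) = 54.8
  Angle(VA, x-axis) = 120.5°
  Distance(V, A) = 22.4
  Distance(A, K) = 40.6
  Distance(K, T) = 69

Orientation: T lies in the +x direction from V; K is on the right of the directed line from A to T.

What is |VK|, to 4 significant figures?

23.89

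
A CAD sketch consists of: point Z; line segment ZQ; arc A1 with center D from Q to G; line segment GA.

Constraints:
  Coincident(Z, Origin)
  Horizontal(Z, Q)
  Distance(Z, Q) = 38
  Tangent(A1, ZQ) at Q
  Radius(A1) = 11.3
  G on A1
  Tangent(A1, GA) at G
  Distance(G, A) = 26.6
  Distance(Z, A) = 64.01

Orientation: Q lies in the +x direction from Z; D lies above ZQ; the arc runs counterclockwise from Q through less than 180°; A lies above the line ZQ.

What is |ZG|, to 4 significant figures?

50.15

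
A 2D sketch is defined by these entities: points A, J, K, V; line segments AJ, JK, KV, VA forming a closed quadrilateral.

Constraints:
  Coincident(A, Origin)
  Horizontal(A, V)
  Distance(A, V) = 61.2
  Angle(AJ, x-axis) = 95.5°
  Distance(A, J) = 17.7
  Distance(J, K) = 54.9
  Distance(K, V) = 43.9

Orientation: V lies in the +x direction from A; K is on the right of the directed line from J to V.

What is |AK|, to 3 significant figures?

40.0

A is at the origin; AV is horizontal with |AV| = 61.2 and V in +x, so V = (61.2, 0). AJ runs at 95.5° with |AJ| = 17.7, so J = (-1.70, 17.6). K is determined by |JK| = 54.9 and |KV| = 43.9 together: it lies at the intersection of circle(J, 54.9) and circle(V, 43.9). With |JV| = 65.3, the foot of the radical line on JV is 41.0 from J and the perpendicular offset is √(54.9² − 41.0²) = 36.5. Taking the right-of-JV solution: K = (27.9, -28.6).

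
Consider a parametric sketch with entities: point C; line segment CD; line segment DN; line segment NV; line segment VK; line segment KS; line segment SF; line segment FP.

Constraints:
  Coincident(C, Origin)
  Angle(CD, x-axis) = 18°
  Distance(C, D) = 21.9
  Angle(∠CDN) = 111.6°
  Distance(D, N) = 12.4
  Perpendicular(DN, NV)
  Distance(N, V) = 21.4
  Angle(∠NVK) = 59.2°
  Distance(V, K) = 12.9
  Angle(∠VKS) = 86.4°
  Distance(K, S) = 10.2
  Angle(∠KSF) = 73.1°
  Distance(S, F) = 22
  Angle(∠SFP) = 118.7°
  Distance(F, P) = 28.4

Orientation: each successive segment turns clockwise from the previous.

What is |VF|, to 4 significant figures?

8.707

C is at the origin; CD runs at 18.0° with length 21.9, so D = (20.83, 6.767). ∠CDN = 111.6° gives DN at -50.40° from the x-axis; with |DN| = 12.4, N = (28.73, -2.787). DN is perpendicular to NV, so NV runs at -140.4°; with |NV| = 21.4, V = (12.24, -16.43). ∠NVK = 59.2° gives VK at 98.80° from the x-axis; with |VK| = 12.9, K = (10.27, -3.680). ∠VKS = 86.4° gives KS at 5.200° from the x-axis; with |KS| = 10.2, S = (20.43, -2.755). ∠KSF = 73.1° gives SF at -101.7° from the x-axis; with |SF| = 22.0, F = (15.97, -24.30). Then |VF| = |F − V| = 8.707.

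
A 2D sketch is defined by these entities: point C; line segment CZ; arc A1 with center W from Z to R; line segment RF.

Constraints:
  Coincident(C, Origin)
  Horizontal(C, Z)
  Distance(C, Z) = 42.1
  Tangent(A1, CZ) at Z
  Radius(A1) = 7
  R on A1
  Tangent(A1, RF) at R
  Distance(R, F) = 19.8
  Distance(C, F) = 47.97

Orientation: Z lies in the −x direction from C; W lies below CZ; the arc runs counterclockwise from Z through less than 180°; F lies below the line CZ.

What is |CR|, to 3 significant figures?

49.4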